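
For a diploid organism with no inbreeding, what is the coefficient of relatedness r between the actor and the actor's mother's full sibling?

0.25

Each parent–offspring link contributes a factor of 1/2, and independent paths through distinct common ancestors add.
Full aunt/uncle↔niece/nephew: two paths of length 3 through the shared grandparent pair: r = 2·(1/2)^3 = 1/4.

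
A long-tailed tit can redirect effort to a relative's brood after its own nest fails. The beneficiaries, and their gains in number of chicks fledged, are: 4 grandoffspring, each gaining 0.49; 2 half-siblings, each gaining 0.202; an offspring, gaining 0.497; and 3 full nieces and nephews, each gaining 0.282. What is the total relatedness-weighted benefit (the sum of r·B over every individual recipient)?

r to a grandoffspring = 0.25 (two parent–offspring links: r = (1/2)^2 = 1/4).
r to a half-sibling = 0.25 (half-sibs share one parent — one path of length 2: r = (1/2)^2 = 1/4).
r to an offspring = 0.5 (one parent–offspring link: r = (1/2)^1 = 1/2).
r to a full niece or nephew = 1/4 (full aunt/uncle↔niece/nephew: two paths of length 3 through the shared grandparent pair: r = 2·(1/2)^3 = 1/4).
Summing one r·B term per recipient: 4·0.25·0.49 + 2·0.25·0.202 + 1·0.5·0.497 + 3·0.25·0.282 = 1.051.

1.051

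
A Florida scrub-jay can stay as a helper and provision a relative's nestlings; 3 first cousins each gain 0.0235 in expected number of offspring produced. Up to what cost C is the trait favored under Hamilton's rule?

0.0088125

r to a first cousin = 0.125 (first cousins share one grandparent pair — two paths of length 4: r = 2·(1/2)^4 = 1/8).
Hamilton's rule: n·r·B > C, so the trait is favored while C < n·r·B = 3·0.125·0.0235 = 0.0088125.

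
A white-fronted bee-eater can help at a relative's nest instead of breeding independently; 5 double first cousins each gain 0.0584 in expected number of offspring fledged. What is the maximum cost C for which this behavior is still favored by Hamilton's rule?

0.073

r to a double first cousin = 1/4 (double first cousins share both grandparent pairs — four paths of length 4: r = 4·(1/2)^4 = 1/4).
Hamilton's rule: n·r·B > C, so the trait is favored while C < n·r·B = 5·0.25·0.0584 = 0.073.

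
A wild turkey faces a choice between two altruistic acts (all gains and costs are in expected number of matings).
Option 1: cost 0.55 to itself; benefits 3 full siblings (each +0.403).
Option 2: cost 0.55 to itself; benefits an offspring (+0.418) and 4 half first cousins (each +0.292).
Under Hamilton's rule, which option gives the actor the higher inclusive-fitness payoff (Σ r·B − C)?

Option 1: r to a full sibling = 0.5.
Option 1: Σ r·B − C = (3·0.5·0.403) − 0.55 = 0.0545.
Option 2: r to an offspring = 0.5.
Option 2: r to a half first cousin = 0.0625.
Option 2: Σ r·B − C = (1·0.5·0.418 + 4·0.0625·0.292) − 0.55 = -0.268.
Option 1 has the higher net inclusive-fitness payoff.

Option 1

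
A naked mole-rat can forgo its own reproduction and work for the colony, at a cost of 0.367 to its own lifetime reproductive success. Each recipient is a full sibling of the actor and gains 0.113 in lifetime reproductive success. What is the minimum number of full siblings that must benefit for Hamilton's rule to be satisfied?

r to a full sibling = 0.5 (full sibs share both parents — two paths of length 2: r = 2·(1/2)^2 = 1/2).
Hamilton's rule: n·r·B > C  ⇒  n > C/(r·B) = 0.367/(0.5·0.113) = 6.496.
The smallest integer exceeding 6.496 is 7.

7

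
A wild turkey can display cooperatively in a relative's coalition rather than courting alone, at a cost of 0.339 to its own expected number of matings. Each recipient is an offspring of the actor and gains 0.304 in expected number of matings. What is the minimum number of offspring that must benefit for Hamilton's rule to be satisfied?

3

r to an offspring = 0.5 (one parent–offspring link: r = (1/2)^1 = 1/2).
Hamilton's rule: n·r·B > C  ⇒  n > C/(r·B) = 0.339/(0.5·0.304) = 2.23.
The smallest integer exceeding 2.23 is 3.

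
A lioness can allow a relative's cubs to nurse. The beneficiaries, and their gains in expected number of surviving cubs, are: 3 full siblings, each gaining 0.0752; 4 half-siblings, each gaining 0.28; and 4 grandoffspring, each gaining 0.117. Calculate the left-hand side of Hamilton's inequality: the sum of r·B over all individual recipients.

r to a full sibling = 1/2 (full sibs share both parents — two paths of length 2: r = 2·(1/2)^2 = 1/2).
r to a half-sibling = 0.25 (half-sibs share one parent — one path of length 2: r = (1/2)^2 = 1/4).
r to a grandoffspring = 0.25 (two parent–offspring links: r = (1/2)^2 = 1/4).
Summing one r·B term per recipient: 3·0.5·0.0752 + 4·0.25·0.28 + 4·0.25·0.117 = 0.5098.

0.5098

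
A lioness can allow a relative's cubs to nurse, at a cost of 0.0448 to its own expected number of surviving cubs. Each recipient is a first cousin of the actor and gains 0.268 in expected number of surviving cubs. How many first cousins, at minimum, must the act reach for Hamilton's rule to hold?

r to a first cousin = 0.125 (first cousins share one grandparent pair — two paths of length 4: r = 2·(1/2)^4 = 1/8).
Hamilton's rule: n·r·B > C  ⇒  n > C/(r·B) = 0.0448/(0.125·0.268) = 1.337.
The smallest integer exceeding 1.337 is 2.

2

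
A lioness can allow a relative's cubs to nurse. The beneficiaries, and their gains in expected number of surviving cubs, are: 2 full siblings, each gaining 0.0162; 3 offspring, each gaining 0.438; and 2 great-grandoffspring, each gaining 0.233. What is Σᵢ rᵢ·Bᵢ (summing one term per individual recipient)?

0.73145

r to a full sibling = 0.5 (full sibs share both parents — two paths of length 2: r = 2·(1/2)^2 = 1/2).
r to an offspring = 0.5 (one parent–offspring link: r = (1/2)^1 = 1/2).
r to a great-grandoffspring = 0.125 (three parent–offspring links: r = (1/2)^3 = 1/8).
Summing one r·B term per recipient: 2·0.5·0.0162 + 3·0.5·0.438 + 2·0.125·0.233 = 0.73145.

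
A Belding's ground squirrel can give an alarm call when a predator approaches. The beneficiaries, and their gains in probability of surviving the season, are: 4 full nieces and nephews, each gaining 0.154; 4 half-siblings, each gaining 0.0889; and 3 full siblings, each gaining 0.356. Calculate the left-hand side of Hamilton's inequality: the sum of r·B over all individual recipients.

0.7769

r to a full niece or nephew = 0.25 (full aunt/uncle↔niece/nephew: two paths of length 3 through the shared grandparent pair: r = 2·(1/2)^3 = 1/4).
r to a half-sibling = 0.25 (half-sibs share one parent — one path of length 2: r = (1/2)^2 = 1/4).
r to a full sibling = 1/2 (full sibs share both parents — two paths of length 2: r = 2·(1/2)^2 = 1/2).
Summing one r·B term per recipient: 4·0.25·0.154 + 4·0.25·0.0889 + 3·0.5·0.356 = 0.7769.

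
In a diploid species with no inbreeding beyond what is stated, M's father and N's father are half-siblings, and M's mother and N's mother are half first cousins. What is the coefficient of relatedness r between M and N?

With two independent routes of shared ancestry, r is the sum of the two contributions.
M and N are related in two ways: half first cousins through their fathers (r = 1/16) and half second cousins through their mothers (r = 1/64).
r = 1/16 + 1/64 = 0.078125.

0.078125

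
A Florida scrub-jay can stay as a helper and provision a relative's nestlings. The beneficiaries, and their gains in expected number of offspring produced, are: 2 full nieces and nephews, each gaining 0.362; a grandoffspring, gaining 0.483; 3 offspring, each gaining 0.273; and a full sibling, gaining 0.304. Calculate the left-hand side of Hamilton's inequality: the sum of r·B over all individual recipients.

0.86325

r to a full niece or nephew = 0.25 (full aunt/uncle↔niece/nephew: two paths of length 3 through the shared grandparent pair: r = 2·(1/2)^3 = 1/4).
r to a grandoffspring = 0.25 (two parent–offspring links: r = (1/2)^2 = 1/4).
r to an offspring = 1/2 (one parent–offspring link: r = (1/2)^1 = 1/2).
r to a full sibling = 0.5 (full sibs share both parents — two paths of length 2: r = 2·(1/2)^2 = 1/2).
Summing one r·B term per recipient: 2·0.25·0.362 + 1·0.25·0.483 + 3·0.5·0.273 + 1·0.5·0.304 = 0.86325.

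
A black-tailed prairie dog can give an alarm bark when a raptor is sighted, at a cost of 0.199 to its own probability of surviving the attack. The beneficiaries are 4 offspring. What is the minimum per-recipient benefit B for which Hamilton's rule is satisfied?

0.0995

r to an offspring = 0.5 (one parent–offspring link: r = (1/2)^1 = 1/2).
Hamilton's rule with n recipients of equal r: n·r·B > C, so B > C/(n·r) = 0.199/(4·0.5) = 0.0995.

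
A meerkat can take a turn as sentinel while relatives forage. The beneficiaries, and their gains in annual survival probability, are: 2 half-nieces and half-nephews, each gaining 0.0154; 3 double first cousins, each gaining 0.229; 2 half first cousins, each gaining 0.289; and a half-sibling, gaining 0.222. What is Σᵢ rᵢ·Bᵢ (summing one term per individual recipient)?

r to a half-niece or half-nephew = 1/8 (half-aunt/uncle↔niece/nephew: one path of length 3: r = (1/2)^3 = 1/8).
r to a double first cousin = 0.25 (double first cousins share both grandparent pairs — four paths of length 4: r = 4·(1/2)^4 = 1/4).
r to a half first cousin = 0.0625 (half first cousins share one grandparent — one path of length 4: r = (1/2)^4 = 1/16).
r to a half-sibling = 0.25 (half-sibs share one parent — one path of length 2: r = (1/2)^2 = 1/4).
Summing one r·B term per recipient: 2·0.125·0.0154 + 3·0.25·0.229 + 2·0.0625·0.289 + 1·0.25·0.222 = 0.267225.

0.267225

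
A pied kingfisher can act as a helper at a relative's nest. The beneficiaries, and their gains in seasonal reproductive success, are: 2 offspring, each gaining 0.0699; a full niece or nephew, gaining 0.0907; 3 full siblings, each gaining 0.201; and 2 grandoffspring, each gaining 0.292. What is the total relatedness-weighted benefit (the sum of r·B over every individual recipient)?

r to an offspring = 1/2 (one parent–offspring link: r = (1/2)^1 = 1/2).
r to a full niece or nephew = 0.25 (full aunt/uncle↔niece/nephew: two paths of length 3 through the shared grandparent pair: r = 2·(1/2)^3 = 1/4).
r to a full sibling = 1/2 (full sibs share both parents — two paths of length 2: r = 2·(1/2)^2 = 1/2).
r to a grandoffspring = 1/4 (two parent–offspring links: r = (1/2)^2 = 1/4).
Summing one r·B term per recipient: 2·0.5·0.0699 + 1·0.25·0.0907 + 3·0.5·0.201 + 2·0.25·0.292 = 0.540075.

0.540075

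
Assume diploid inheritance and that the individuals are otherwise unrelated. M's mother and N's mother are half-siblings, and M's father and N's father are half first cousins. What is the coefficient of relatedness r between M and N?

0.078125

Relatedness sums over independent paths through distinct common ancestors.
M and N are related in two ways: half first cousins through their mothers (r = 1/16) and half second cousins through their fathers (r = 1/64).
r = 1/16 + 1/64 = 0.078125.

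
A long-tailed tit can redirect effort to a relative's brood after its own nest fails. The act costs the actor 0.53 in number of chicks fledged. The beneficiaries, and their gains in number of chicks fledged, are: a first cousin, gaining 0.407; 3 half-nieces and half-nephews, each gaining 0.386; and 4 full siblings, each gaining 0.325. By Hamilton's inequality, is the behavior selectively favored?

Yes

Hamilton's rule: the trait is favored when the sum of r·B over every recipient exceeds the actor's cost C.
r to a first cousin = 1/8 (first cousins share one grandparent pair — two paths of length 4: r = 2·(1/2)^4 = 1/8).
r to a half-niece or half-nephew = 1/8 (half-aunt/uncle↔niece/nephew: one path of length 3: r = (1/2)^3 = 1/8).
r to a full sibling = 0.5 (full sibs share both parents — two paths of length 2: r = 2·(1/2)^2 = 1/2).
Summing one r·B term per recipient: 1·0.125·0.407 + 3·0.125·0.386 + 4·0.5·0.325 = 0.845625.
0.845625 > 0.53: the indirect benefit exceeds the cost.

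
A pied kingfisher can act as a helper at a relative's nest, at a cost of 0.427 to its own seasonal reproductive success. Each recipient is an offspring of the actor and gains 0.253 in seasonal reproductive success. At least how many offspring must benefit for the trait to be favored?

4

r to an offspring = 0.5 (one parent–offspring link: r = (1/2)^1 = 1/2).
Hamilton's rule: n·r·B > C  ⇒  n > C/(r·B) = 0.427/(0.5·0.253) = 3.375.
The smallest integer exceeding 3.375 is 4.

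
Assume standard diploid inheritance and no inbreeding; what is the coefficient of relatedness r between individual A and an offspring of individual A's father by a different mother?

0.25

Each parent–offspring link contributes a factor of 1/2, and independent paths through distinct common ancestors add.
Half-sibs share one parent — one path of length 2: r = (1/2)^2 = 1/4.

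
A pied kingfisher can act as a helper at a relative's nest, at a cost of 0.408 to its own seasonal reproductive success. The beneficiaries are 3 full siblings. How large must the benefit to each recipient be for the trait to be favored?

r to a full sibling = 0.5 (full sibs share both parents — two paths of length 2: r = 2·(1/2)^2 = 1/2).
Hamilton's rule with n recipients of equal r: n·r·B > C, so B > C/(n·r) = 0.408/(3·0.5) = 0.272.

0.272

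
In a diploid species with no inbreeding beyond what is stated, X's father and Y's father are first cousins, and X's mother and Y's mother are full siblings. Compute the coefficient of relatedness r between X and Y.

0.15625

With two independent routes of shared ancestry, r is the sum of the two contributions.
X and Y are related in two ways: second cousins through their fathers (r = 1/32) and first cousins through their mothers (r = 1/8).
r = 1/32 + 1/8 = 5/32 = 0.15625.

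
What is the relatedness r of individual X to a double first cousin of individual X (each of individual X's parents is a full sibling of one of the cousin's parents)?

0.25

Each parent–offspring link contributes a factor of 1/2, and independent paths through distinct common ancestors add.
Double first cousins share both grandparent pairs — four paths of length 4: r = 4·(1/2)^4 = 1/4.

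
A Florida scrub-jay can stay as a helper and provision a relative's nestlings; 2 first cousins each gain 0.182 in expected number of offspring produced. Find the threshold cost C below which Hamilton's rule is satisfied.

r to a first cousin = 0.125 (first cousins share one grandparent pair — two paths of length 4: r = 2·(1/2)^4 = 1/8).
Hamilton's rule: n·r·B > C, so the trait is favored while C < n·r·B = 2·0.125·0.182 = 0.0455.

0.0455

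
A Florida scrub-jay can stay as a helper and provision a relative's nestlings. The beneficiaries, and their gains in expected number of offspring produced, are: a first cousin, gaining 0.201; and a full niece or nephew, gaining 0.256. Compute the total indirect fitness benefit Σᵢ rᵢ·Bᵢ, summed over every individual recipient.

r to a first cousin = 1/8 (first cousins share one grandparent pair — two paths of length 4: r = 2·(1/2)^4 = 1/8).
r to a full niece or nephew = 1/4 (full aunt/uncle↔niece/nephew: two paths of length 3 through the shared grandparent pair: r = 2·(1/2)^3 = 1/4).
Summing one r·B term per recipient: 1·0.125·0.201 + 1·0.25·0.256 = 0.089125.

0.089125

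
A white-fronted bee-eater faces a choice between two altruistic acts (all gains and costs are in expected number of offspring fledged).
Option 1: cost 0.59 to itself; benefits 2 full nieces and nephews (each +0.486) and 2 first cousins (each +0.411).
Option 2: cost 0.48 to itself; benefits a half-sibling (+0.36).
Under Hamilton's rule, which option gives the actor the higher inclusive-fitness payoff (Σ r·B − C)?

Option 1

Option 1: r to a full niece or nephew = 0.25.
Option 1: r to a first cousin = 0.125.
Option 1: Σ r·B − C = (2·0.25·0.486 + 2·0.125·0.411) − 0.59 = -0.24425.
Option 2: r to a half-sibling = 0.25.
Option 2: Σ r·B − C = (1·0.25·0.36) − 0.48 = -0.39.
Option 1 has the higher net inclusive-fitness payoff.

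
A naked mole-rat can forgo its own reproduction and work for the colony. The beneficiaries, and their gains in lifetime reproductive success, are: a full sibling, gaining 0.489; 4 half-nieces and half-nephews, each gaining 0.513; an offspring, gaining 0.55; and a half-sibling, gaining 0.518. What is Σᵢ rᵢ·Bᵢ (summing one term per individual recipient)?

r to a full sibling = 0.5 (full sibs share both parents — two paths of length 2: r = 2·(1/2)^2 = 1/2).
r to a half-niece or half-nephew = 0.125 (half-aunt/uncle↔niece/nephew: one path of length 3: r = (1/2)^3 = 1/8).
r to an offspring = 0.5 (one parent–offspring link: r = (1/2)^1 = 1/2).
r to a half-sibling = 0.25 (half-sibs share one parent — one path of length 2: r = (1/2)^2 = 1/4).
Summing one r·B term per recipient: 1·0.5·0.489 + 4·0.125·0.513 + 1·0.5·0.55 + 1·0.25·0.518 = 0.9055.

0.9055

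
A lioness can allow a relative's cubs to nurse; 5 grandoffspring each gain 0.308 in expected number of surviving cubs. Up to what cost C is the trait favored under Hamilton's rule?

0.385

r to a grandoffspring = 0.25 (two parent–offspring links: r = (1/2)^2 = 1/4).
Hamilton's rule: n·r·B > C, so the trait is favored while C < n·r·B = 5·0.25·0.308 = 0.385.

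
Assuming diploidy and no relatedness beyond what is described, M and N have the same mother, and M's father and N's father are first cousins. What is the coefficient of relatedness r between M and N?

Relatedness sums over independent paths through distinct common ancestors.
M and N are related in two ways: half-sibs through their shared mother (r = 1/4) and second cousins through their fathers (r = 1/32).
r = 1/4 + 1/32 = 0.28125.

0.28125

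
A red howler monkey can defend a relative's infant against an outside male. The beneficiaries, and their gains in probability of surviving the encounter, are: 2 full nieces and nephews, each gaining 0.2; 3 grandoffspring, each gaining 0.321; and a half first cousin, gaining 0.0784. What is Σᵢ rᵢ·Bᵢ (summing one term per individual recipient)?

r to a full niece or nephew = 1/4 (full aunt/uncle↔niece/nephew: two paths of length 3 through the shared grandparent pair: r = 2·(1/2)^3 = 1/4).
r to a grandoffspring = 1/4 (two parent–offspring links: r = (1/2)^2 = 1/4).
r to a half first cousin = 0.0625 (half first cousins share one grandparent — one path of length 4: r = (1/2)^4 = 1/16).
Summing one r·B term per recipient: 2·0.25·0.2 + 3·0.25·0.321 + 1·0.0625·0.0784 = 0.34565.

0.34565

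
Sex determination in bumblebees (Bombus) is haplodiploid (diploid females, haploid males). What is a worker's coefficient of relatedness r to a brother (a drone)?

Her haploid brother carries none of their father's genes and a random half of their mother's genome; that half matches the maternal half of her own genome with probability 1/2: r = 1/2 · 1/2 = 1/4.

0.25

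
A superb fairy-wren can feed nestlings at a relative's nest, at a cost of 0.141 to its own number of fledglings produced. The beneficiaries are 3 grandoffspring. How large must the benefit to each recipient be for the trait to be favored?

0.188

r to a grandoffspring = 1/4 (two parent–offspring links: r = (1/2)^2 = 1/4).
Hamilton's rule with n recipients of equal r: n·r·B > C, so B > C/(n·r) = 0.141/(3·0.25) = 0.188.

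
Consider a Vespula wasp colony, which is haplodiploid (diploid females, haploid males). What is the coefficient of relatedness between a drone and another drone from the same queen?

0.5

Haploid brothers each carry a random half of the queen's diploid genome, so on average they share half: r = 1/2.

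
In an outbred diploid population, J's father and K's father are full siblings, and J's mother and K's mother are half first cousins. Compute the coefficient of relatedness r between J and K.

0.140625

Wright's path rule: contributions from independent ancestry routes add.
J and K are related in two ways: first cousins through their fathers (r = 1/8) and half second cousins through their mothers (r = 1/64).
r = 1/8 + 1/64 = 0.140625.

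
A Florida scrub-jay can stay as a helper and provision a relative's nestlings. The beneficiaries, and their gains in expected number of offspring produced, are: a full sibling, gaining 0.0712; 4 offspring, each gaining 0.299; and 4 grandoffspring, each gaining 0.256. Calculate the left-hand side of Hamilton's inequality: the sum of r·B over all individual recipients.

0.8896

r to a full sibling = 0.5 (full sibs share both parents — two paths of length 2: r = 2·(1/2)^2 = 1/2).
r to an offspring = 1/2 (one parent–offspring link: r = (1/2)^1 = 1/2).
r to a grandoffspring = 1/4 (two parent–offspring links: r = (1/2)^2 = 1/4).
Summing one r·B term per recipient: 1·0.5·0.0712 + 4·0.5·0.299 + 4·0.25·0.256 = 0.8896.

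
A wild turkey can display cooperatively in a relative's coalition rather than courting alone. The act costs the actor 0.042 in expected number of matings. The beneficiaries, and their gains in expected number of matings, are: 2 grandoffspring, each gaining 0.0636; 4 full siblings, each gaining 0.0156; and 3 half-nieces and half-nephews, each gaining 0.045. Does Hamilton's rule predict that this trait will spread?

Hamilton's rule: the trait is favored when the sum of r·B over every recipient exceeds the actor's cost C.
r to a grandoffspring = 0.25 (two parent–offspring links: r = (1/2)^2 = 1/4).
r to a full sibling = 1/2 (full sibs share both parents — two paths of length 2: r = 2·(1/2)^2 = 1/2).
r to a half-niece or half-nephew = 0.125 (half-aunt/uncle↔niece/nephew: one path of length 3: r = (1/2)^3 = 1/8).
Summing one r·B term per recipient: 2·0.25·0.0636 + 4·0.5·0.0156 + 3·0.125·0.045 = 0.079875.
0.079875 > 0.042: the indirect benefit exceeds the cost.

Yes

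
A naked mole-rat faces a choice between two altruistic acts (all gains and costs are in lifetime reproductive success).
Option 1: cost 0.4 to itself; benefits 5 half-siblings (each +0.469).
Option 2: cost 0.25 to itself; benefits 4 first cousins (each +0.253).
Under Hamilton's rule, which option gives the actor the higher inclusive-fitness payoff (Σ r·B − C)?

Option 1

Option 1: r to a half-sibling = 0.25.
Option 1: Σ r·B − C = (5·0.25·0.469) − 0.4 = 0.18625.
Option 2: r to a first cousin = 0.125.
Option 2: Σ r·B − C = (4·0.125·0.253) − 0.25 = -0.1235.
Option 1 has the higher net inclusive-fitness payoff.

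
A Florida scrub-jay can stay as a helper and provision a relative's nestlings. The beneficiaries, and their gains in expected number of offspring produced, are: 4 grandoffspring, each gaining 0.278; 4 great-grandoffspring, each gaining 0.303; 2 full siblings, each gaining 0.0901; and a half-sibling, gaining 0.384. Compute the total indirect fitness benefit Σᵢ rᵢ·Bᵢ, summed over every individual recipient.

0.6156

r to a grandoffspring = 0.25 (two parent–offspring links: r = (1/2)^2 = 1/4).
r to a great-grandoffspring = 1/8 (three parent–offspring links: r = (1/2)^3 = 1/8).
r to a full sibling = 0.5 (full sibs share both parents — two paths of length 2: r = 2·(1/2)^2 = 1/2).
r to a half-sibling = 1/4 (half-sibs share one parent — one path of length 2: r = (1/2)^2 = 1/4).
Summing one r·B term per recipient: 4·0.25·0.278 + 4·0.125·0.303 + 2·0.5·0.0901 + 1·0.25·0.384 = 0.6156.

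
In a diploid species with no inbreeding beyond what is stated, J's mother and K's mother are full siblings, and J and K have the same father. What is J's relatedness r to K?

Independent pedigree routes through distinct common ancestors add.
J and K are related in two ways: first cousins through their mothers (r = 1/8) and half-sibs through their shared father (r = 1/4).
r = 1/8 + 1/4 = 0.375.

0.375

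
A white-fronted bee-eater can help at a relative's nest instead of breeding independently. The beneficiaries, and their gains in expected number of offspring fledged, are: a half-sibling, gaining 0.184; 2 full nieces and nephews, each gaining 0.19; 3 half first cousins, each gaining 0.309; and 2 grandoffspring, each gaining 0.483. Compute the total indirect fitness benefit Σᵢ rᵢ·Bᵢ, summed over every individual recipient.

0.4404375

r to a half-sibling = 0.25 (half-sibs share one parent — one path of length 2: r = (1/2)^2 = 1/4).
r to a full niece or nephew = 1/4 (full aunt/uncle↔niece/nephew: two paths of length 3 through the shared grandparent pair: r = 2·(1/2)^3 = 1/4).
r to a half first cousin = 0.0625 (half first cousins share one grandparent — one path of length 4: r = (1/2)^4 = 1/16).
r to a grandoffspring = 0.25 (two parent–offspring links: r = (1/2)^2 = 1/4).
Summing one r·B term per recipient: 1·0.25·0.184 + 2·0.25·0.19 + 3·0.0625·0.309 + 2·0.25·0.483 = 0.4404375.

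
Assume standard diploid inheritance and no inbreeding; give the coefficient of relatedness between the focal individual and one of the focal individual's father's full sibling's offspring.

Each parent–offspring link contributes a factor of 1/2, and independent paths through distinct common ancestors add.
First cousins share one grandparent pair — two paths of length 4: r = 2·(1/2)^4 = 1/8.

0.125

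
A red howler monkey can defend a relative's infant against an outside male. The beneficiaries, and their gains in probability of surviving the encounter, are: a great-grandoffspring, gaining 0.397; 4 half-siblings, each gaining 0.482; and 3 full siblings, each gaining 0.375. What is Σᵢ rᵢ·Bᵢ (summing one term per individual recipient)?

1.094125

r to a great-grandoffspring = 1/8 (three parent–offspring links: r = (1/2)^3 = 1/8).
r to a half-sibling = 0.25 (half-sibs share one parent — one path of length 2: r = (1/2)^2 = 1/4).
r to a full sibling = 0.5 (full sibs share both parents — two paths of length 2: r = 2·(1/2)^2 = 1/2).
Summing one r·B term per recipient: 1·0.125·0.397 + 4·0.25·0.482 + 3·0.5·0.375 = 1.094125.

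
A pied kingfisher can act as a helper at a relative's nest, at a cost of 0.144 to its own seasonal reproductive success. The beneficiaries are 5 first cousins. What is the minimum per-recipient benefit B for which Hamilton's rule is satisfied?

0.2304

r to a first cousin = 0.125 (first cousins share one grandparent pair — two paths of length 4: r = 2·(1/2)^4 = 1/8).
Hamilton's rule with n recipients of equal r: n·r·B > C, so B > C/(n·r) = 0.144/(5·0.125) = 0.2304.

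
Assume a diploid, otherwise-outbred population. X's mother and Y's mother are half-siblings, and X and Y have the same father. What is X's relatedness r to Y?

0.3125

Wright's path rule: contributions from independent ancestry routes add.
X and Y are related in two ways: half first cousins through their mothers (r = 1/16) and half-sibs through their shared father (r = 1/4).
r = 1/16 + 1/4 = 5/16 = 0.3125.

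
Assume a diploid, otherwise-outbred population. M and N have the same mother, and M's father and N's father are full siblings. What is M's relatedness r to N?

0.375

Relatedness sums over independent paths through distinct common ancestors.
M and N are related in two ways: half-sibs through their shared mother (r = 1/4) and first cousins through their fathers (r = 1/8).
r = 1/4 + 1/8 = 3/8 = 0.375.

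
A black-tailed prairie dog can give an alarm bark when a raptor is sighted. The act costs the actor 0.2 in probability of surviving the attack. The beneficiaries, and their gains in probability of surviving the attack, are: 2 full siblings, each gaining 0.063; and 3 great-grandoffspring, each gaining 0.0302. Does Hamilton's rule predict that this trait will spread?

No

Hamilton's rule: the trait is favored when the sum of r·B over every recipient exceeds the actor's cost C.
r to a full sibling = 1/2 (full sibs share both parents — two paths of length 2: r = 2·(1/2)^2 = 1/2).
r to a great-grandoffspring = 1/8 (three parent–offspring links: r = (1/2)^3 = 1/8).
Summing one r·B term per recipient: 2·0.5·0.063 + 3·0.125·0.0302 = 0.074325.
0.074325 < 0.2: the indirect benefit is less than the cost.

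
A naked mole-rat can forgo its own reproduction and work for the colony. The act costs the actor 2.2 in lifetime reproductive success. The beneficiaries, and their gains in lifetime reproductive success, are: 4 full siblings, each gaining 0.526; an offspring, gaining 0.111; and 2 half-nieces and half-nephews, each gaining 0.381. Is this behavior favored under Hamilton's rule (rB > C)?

Hamilton's rule: the trait is favored when the sum of r·B over every recipient exceeds the actor's cost C.
r to a full sibling = 0.5 (full sibs share both parents — two paths of length 2: r = 2·(1/2)^2 = 1/2).
r to an offspring = 1/2 (one parent–offspring link: r = (1/2)^1 = 1/2).
r to a half-niece or half-nephew = 1/8 (half-aunt/uncle↔niece/nephew: one path of length 3: r = (1/2)^3 = 1/8).
Summing one r·B term per recipient: 4·0.5·0.526 + 1·0.5·0.111 + 2·0.125·0.381 = 1.20275.
1.20275 < 2.2: the indirect benefit is less than the cost.

No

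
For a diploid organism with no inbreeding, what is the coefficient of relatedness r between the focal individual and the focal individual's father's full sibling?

Each parent–offspring link contributes a factor of 1/2, and independent paths through distinct common ancestors add.
Full aunt/uncle↔niece/nephew: two paths of length 3 through the shared grandparent pair: r = 2·(1/2)^3 = 1/4.

0.25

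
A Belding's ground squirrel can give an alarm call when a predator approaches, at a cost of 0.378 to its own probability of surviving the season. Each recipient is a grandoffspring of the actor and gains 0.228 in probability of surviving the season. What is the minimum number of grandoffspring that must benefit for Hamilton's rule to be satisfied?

7

r to a grandoffspring = 0.25 (two parent–offspring links: r = (1/2)^2 = 1/4).
Hamilton's rule: n·r·B > C  ⇒  n > C/(r·B) = 0.378/(0.25·0.228) = 6.632.
The smallest integer exceeding 6.632 is 7.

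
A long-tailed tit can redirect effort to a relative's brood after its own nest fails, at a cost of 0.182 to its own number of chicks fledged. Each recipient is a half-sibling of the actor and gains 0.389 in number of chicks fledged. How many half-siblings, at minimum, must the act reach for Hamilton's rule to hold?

r to a half-sibling = 0.25 (half-sibs share one parent — one path of length 2: r = (1/2)^2 = 1/4).
Hamilton's rule: n·r·B > C  ⇒  n > C/(r·B) = 0.182/(0.25·0.389) = 1.871.
The smallest integer exceeding 1.871 is 2.

2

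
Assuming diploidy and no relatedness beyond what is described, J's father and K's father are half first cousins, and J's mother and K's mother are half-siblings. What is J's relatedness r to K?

Wright's path rule: contributions from independent ancestry routes add.
J and K are related in two ways: half second cousins through their fathers (r = 1/64) and half first cousins through their mothers (r = 1/16).
r = 1/64 + 1/16 = 0.078125.

0.078125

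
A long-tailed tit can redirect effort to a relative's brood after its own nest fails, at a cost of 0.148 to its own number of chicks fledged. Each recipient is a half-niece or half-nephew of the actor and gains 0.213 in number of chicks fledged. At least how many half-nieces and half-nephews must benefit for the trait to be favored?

6

r to a half-niece or half-nephew = 0.125 (half-aunt/uncle↔niece/nephew: one path of length 3: r = (1/2)^3 = 1/8).
Hamilton's rule: n·r·B > C  ⇒  n > C/(r·B) = 0.148/(0.125·0.213) = 5.559.
The smallest integer exceeding 5.559 is 6.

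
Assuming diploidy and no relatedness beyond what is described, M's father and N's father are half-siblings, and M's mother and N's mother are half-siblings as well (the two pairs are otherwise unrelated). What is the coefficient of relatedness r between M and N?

Independent pedigree routes through distinct common ancestors add.
M and N are related in two ways: half first cousins through their fathers (r = 1/16) and half first cousins through their mothers (r = 1/16).
r = 1/16 + 1/16 = 1/8 = 0.125.

0.125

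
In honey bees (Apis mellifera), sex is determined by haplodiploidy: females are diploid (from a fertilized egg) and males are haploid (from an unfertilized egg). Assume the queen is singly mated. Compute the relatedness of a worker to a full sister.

0.75

Haplodiploid full sisters inherit their father's entire haploid genome identically (contributing 1/2) and on average half of their mother's contribution (1/2 · 1/2 = 1/4); r = 1/2 + 1/4 = 3/4.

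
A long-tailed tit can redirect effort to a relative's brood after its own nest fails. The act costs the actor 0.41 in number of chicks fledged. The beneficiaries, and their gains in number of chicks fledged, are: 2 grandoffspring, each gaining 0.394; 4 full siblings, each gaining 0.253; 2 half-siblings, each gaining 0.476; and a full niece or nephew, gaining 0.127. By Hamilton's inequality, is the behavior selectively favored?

Yes

Hamilton's rule: the trait is favored when the sum of r·B over every recipient exceeds the actor's cost C.
r to a grandoffspring = 1/4 (two parent–offspring links: r = (1/2)^2 = 1/4).
r to a full sibling = 0.5 (full sibs share both parents — two paths of length 2: r = 2·(1/2)^2 = 1/2).
r to a half-sibling = 0.25 (half-sibs share one parent — one path of length 2: r = (1/2)^2 = 1/4).
r to a full niece or nephew = 0.25 (full aunt/uncle↔niece/nephew: two paths of length 3 through the shared grandparent pair: r = 2·(1/2)^3 = 1/4).
Summing one r·B term per recipient: 2·0.25·0.394 + 4·0.5·0.253 + 2·0.25·0.476 + 1·0.25·0.127 = 0.97275.
0.97275 > 0.41: the indirect benefit exceeds the cost.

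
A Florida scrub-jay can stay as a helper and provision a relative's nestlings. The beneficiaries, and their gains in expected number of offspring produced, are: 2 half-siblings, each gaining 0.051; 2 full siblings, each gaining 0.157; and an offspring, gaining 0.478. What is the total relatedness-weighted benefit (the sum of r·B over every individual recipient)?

r to a half-sibling = 1/4 (half-sibs share one parent — one path of length 2: r = (1/2)^2 = 1/4).
r to a full sibling = 1/2 (full sibs share both parents — two paths of length 2: r = 2·(1/2)^2 = 1/2).
r to an offspring = 1/2 (one parent–offspring link: r = (1/2)^1 = 1/2).
Summing one r·B term per recipient: 2·0.25·0.051 + 2·0.5·0.157 + 1·0.5·0.478 = 0.4215.

0.4215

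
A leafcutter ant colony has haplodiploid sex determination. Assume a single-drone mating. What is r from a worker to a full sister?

0.75

Haplodiploid full sisters inherit their father's entire haploid genome identically (contributing 1/2) and on average half of their mother's contribution (1/2 · 1/2 = 1/4); r = 1/2 + 1/4 = 3/4.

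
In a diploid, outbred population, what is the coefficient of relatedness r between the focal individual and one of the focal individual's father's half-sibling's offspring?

0.0625

Each parent–offspring link contributes a factor of 1/2, and independent paths through distinct common ancestors add.
Half first cousins share one grandparent — one path of length 4: r = (1/2)^4 = 1/16.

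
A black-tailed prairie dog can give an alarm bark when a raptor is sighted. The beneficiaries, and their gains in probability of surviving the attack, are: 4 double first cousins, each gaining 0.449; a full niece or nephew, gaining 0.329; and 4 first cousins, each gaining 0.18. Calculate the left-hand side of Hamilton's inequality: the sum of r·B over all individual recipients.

0.62125

r to a double first cousin = 0.25 (double first cousins share both grandparent pairs — four paths of length 4: r = 4·(1/2)^4 = 1/4).
r to a full niece or nephew = 1/4 (full aunt/uncle↔niece/nephew: two paths of length 3 through the shared grandparent pair: r = 2·(1/2)^3 = 1/4).
r to a first cousin = 1/8 (first cousins share one grandparent pair — two paths of length 4: r = 2·(1/2)^4 = 1/8).
Summing one r·B term per recipient: 4·0.25·0.449 + 1·0.25·0.329 + 4·0.125·0.18 = 0.62125.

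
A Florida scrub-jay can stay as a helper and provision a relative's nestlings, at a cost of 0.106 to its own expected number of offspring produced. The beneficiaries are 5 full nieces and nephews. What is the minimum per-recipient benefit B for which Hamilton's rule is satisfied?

r to a full niece or nephew = 1/4 (full aunt/uncle↔niece/nephew: two paths of length 3 through the shared grandparent pair: r = 2·(1/2)^3 = 1/4).
Hamilton's rule with n recipients of equal r: n·r·B > C, so B > C/(n·r) = 0.106/(5·0.25) = 0.0848.

0.0848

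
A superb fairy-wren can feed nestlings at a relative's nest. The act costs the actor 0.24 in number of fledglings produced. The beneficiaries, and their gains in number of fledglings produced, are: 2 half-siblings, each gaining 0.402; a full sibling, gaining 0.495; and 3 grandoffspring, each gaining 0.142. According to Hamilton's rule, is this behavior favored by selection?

Hamilton's rule: the trait is favored when the sum of r·B over every recipient exceeds the actor's cost C.
r to a half-sibling = 1/4 (half-sibs share one parent — one path of length 2: r = (1/2)^2 = 1/4).
r to a full sibling = 0.5 (full sibs share both parents — two paths of length 2: r = 2·(1/2)^2 = 1/2).
r to a grandoffspring = 1/4 (two parent–offspring links: r = (1/2)^2 = 1/4).
Summing one r·B term per recipient: 2·0.25·0.402 + 1·0.5·0.495 + 3·0.25·0.142 = 0.555.
0.555 > 0.24: the indirect benefit exceeds the cost.

Yes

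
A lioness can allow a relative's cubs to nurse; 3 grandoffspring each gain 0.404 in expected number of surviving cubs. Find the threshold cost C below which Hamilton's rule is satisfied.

0.303

r to a grandoffspring = 0.25 (two parent–offspring links: r = (1/2)^2 = 1/4).
Hamilton's rule: n·r·B > C, so the trait is favored while C < n·r·B = 3·0.25·0.404 = 0.303.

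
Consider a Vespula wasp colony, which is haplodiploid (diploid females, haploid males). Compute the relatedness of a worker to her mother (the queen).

One meiotic link between diploid queen and diploid daughter: r = 1/2.

0.5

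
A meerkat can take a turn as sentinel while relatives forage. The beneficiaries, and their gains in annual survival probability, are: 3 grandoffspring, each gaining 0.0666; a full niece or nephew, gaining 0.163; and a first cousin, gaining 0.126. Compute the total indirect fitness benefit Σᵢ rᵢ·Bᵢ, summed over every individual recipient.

r to a grandoffspring = 0.25 (two parent–offspring links: r = (1/2)^2 = 1/4).
r to a full niece or nephew = 1/4 (full aunt/uncle↔niece/nephew: two paths of length 3 through the shared grandparent pair: r = 2·(1/2)^3 = 1/4).
r to a first cousin = 0.125 (first cousins share one grandparent pair — two paths of length 4: r = 2·(1/2)^4 = 1/8).
Summing one r·B term per recipient: 3·0.25·0.0666 + 1·0.25·0.163 + 1·0.125·0.126 = 0.10645.

0.10645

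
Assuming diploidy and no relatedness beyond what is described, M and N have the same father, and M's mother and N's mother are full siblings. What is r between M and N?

With two independent routes of shared ancestry, r is the sum of the two contributions.
M and N are related in two ways: half-sibs through their shared father (r = 1/4) and first cousins through their mothers (r = 1/8).
r = 1/4 + 1/8 = 3/8 = 0.375.

0.375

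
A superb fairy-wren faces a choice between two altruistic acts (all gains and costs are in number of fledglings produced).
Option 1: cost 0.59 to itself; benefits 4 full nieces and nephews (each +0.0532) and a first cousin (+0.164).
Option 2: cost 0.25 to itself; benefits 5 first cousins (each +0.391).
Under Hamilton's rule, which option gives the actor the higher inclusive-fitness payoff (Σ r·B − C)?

Option 2

Option 1: r to a full niece or nephew = 0.25.
Option 1: r to a first cousin = 0.125.
Option 1: Σ r·B − C = (4·0.25·0.0532 + 1·0.125·0.164) − 0.59 = -0.5163.
Option 2: r to a first cousin = 0.125.
Option 2: Σ r·B − C = (5·0.125·0.391) − 0.25 = -0.005625.
Option 2 has the higher net inclusive-fitness payoff.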